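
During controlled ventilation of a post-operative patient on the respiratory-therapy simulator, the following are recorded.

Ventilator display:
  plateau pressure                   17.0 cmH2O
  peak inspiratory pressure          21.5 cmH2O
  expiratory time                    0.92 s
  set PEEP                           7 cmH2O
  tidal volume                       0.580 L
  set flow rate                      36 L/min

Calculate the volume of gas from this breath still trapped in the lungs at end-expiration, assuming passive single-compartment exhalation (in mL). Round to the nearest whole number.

Flow: 36 L/min ÷ 60 = 0.6 L/s.
R = (PIP − Pplat)/V̇ = (21.5 − 17.0) / 0.6 = 4.5/0.6 = 7.5 cmH2O·s/L.
C = Vt/(Pplat − PEEP) = 580.0 / (17.0 − 7) = 580.0/10.0 = 58.0 mL/cmH2O.
τ = R × C = 7.5 × 0.058 L/cmH2O = 0.435 s.
Fraction remaining = e^(−Te/τ) = e^(−0.92/0.435) = 0.1206.
Trapped volume = 580.0 × 0.1206 = 69.948 mL.

70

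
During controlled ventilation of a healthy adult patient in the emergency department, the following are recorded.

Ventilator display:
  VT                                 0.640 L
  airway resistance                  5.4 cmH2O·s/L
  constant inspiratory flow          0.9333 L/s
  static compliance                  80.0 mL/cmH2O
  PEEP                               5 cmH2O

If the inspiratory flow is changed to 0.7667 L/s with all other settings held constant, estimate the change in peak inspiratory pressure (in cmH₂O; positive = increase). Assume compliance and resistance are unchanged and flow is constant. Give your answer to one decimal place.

PIP = Vt/C + R·V̇ + PEEP (constant-flow equation of motion).
Only the resistive term changes: ΔPIP = R × ΔV̇ = 5.4 × (0.7667 − 0.9333) = 5.4 × -0.1666 = -0.8996 cmH2O.

-0.9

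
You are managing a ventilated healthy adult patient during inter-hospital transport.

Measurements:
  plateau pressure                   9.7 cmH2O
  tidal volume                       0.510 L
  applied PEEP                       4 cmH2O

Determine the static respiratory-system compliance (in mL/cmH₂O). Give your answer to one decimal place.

89.5

Cstat = Vt / (Pplat − PEEP) = 510 / (9.7 − 4) = 510 / 5.7 = 89.474 mL/cmH2O.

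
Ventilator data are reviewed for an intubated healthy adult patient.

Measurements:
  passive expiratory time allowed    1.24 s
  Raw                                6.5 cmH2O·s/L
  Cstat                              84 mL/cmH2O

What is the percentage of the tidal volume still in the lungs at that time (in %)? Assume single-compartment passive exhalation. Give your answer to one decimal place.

10.3

τ = R × C = 6.5 × 84 mL/cmH2O = 6.5 × 0.084 L/cmH2O = 0.546 s.
Passive exhalation: V(t)/V₀ = e^(−t/τ) = e^(−1.24/0.546) = 0.1032.
Fraction remaining = 0.1032 → 10.32%.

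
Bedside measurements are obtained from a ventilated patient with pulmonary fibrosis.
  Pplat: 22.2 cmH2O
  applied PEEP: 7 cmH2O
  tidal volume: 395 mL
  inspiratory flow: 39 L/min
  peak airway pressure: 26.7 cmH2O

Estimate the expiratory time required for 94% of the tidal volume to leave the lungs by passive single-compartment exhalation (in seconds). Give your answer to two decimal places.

0.51

Flow: 39 L/min ÷ 60 = 0.65 L/s.
R = (PIP − Pplat)/V̇ = (26.7 − 22.2) / 0.65 = 4.5/0.65 = 6.923 cmH2O·s/L.
C = Vt/(Pplat − PEEP) = 395.0 / (22.2 − 7) = 395.0/15.2 = 25.987 mL/cmH2O.
τ = R × C = 6.923 × 0.02599 L/cmH2O = 0.1799 s.
t = −τ·ln(1 − 0.94) = −0.1799·ln(0.06) = 0.5061 s.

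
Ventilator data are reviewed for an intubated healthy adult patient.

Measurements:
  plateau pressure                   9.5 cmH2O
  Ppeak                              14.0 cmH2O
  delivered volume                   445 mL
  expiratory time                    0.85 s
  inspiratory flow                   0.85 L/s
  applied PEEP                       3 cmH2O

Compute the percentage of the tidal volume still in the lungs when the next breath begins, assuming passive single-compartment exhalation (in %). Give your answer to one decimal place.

R = (PIP − Pplat)/V̇ = (14.0 − 9.5) / 0.85 = 4.5/0.85 = 5.294 cmH2O·s/L.
C = Vt/(Pplat − PEEP) = 445.0 / (9.5 − 3) = 445.0/6.5 = 68.462 mL/cmH2O.
τ = R × C = 5.294 × 0.06846 L/cmH2O = 0.3624 s.
Fraction remaining at end-expiration = e^(−Te/τ) = e^(−0.85/0.3624) = 0.0958 → 9.58%.

9.6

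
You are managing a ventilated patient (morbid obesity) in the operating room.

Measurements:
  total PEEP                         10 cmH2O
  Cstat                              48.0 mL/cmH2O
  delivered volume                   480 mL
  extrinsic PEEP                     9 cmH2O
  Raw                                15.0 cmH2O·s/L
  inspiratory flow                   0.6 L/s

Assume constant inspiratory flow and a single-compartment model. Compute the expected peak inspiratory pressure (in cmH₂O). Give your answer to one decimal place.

Total PEEP = 10 cmH2O (set 9 + intrinsic 1); this is the baseline alveolar pressure.
Equation of motion (constant flow): PIP = Vt/C + R·V̇ + PEEP.
PIP = 480/48.0 + 15.0×0.6 + 10 = 10.0 + 9.0 + 10 = 29.0 cmH2O.

29.0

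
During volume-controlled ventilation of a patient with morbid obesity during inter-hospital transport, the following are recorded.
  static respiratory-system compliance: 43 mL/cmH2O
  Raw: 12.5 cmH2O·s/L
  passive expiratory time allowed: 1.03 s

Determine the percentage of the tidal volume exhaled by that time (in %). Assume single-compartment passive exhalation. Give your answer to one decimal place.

85.3

τ = R × C = 12.5 × 43 mL/cmH2O = 12.5 × 0.043 L/cmH2O = 0.5375 s.
Passive exhalation: V(t)/V₀ = e^(−t/τ) = e^(−1.03/0.5375) = 0.1472.
Fraction exhaled = 1 − 0.1472 = 0.8528 → 85.28%.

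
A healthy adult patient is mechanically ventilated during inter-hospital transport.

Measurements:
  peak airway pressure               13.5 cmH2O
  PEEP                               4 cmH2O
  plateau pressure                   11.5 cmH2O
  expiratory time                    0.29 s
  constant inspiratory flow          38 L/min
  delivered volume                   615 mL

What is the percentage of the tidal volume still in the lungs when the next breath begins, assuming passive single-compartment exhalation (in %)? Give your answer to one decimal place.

Flow: 38 L/min ÷ 60 = 0.6333 L/s.
R = (PIP − Pplat)/V̇ = (13.5 − 11.5) / 0.6333 = 2.0/0.6333 = 3.158 cmH2O·s/L.
C = Vt/(Pplat − PEEP) = 615.0 / (11.5 − 4) = 615.0/7.5 = 82.0 mL/cmH2O.
τ = R × C = 3.158 × 0.082 L/cmH2O = 0.259 s.
Fraction remaining at end-expiration = e^(−Te/τ) = e^(−0.29/0.259) = 0.3264 → 32.64%.

32.6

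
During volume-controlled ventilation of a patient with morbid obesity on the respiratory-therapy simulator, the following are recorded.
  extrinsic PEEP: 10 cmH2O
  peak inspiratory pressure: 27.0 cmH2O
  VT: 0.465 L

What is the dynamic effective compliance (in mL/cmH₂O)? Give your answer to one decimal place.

27.4

Dynamic compliance = Vt / (PIP − PEEP) = 465 / (27.0 − 10) = 465 / 17.0 = 27.353 mL/cmH2O.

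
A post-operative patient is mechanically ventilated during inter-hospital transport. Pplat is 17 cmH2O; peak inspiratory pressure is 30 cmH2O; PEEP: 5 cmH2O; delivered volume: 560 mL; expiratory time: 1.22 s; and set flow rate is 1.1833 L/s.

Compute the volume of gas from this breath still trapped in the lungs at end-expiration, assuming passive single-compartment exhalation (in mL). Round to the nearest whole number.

R = (PIP − Pplat)/V̇ = (30 − 17) / 1.1833 = 13.0/1.1833 = 10.986 cmH2O·s/L.
C = Vt/(Pplat − PEEP) = 560.0 / (17 − 5) = 560.0/12.0 = 46.667 mL/cmH2O.
τ = R × C = 10.986 × 0.04667 L/cmH2O = 0.5127 s.
Fraction remaining = e^(−Te/τ) = e^(−1.22/0.5127) = 0.09259.
Trapped volume = 560.0 × 0.09259 = 51.85 mL.

52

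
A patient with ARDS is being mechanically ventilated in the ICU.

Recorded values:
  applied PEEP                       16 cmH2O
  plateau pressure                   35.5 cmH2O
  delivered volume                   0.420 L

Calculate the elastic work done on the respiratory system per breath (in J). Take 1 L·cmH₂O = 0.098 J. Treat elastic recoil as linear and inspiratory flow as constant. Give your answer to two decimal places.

Elastic work ≈ ½ × (Pplat − PEEP) × Vt = 0.5 × (35.5 − 16) × 0.420 L = 0.5 × 19.5 × 0.420 = 4.095 L·cmH2O.
× 0.098 J/(L·cmH2O) → 0.4013 J.

0.40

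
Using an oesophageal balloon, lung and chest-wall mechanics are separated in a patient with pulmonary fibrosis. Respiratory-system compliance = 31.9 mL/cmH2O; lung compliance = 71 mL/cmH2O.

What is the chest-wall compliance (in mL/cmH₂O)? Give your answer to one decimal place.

1/Ccw = 1/Crs − 1/CL.
1/Ccw = 1/31.9 − 1/71 = 0.01726.
Ccw = 57.937 mL/cmH2O.

57.9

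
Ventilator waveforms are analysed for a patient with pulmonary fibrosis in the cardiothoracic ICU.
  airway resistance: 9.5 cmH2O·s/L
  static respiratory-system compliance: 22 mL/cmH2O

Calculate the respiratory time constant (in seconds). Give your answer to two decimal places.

τ = R × C = 9.5 × 22 mL/cmH2O = 9.5 × 0.022 L/cmH2O = 0.209 s.

0.21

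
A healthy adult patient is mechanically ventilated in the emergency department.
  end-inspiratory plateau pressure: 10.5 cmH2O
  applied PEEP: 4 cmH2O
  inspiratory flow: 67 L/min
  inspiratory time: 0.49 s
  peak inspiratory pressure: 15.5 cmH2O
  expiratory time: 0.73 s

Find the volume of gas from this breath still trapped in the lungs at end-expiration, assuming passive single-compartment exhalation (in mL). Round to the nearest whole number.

79

Flow: 67 L/min ÷ 60 = 1.1167 L/s.
Vt = flow × Ti = 1.1167 L/s × 0.49 s × 1000 mL/L = 547.18 mL.
R = (PIP − Pplat)/V̇ = (15.5 − 10.5) / 1.1167 = 5.0/1.1167 = 4.477 cmH2O·s/L.
C = Vt/(Pplat − PEEP) = 547.18 / (10.5 − 4) = 547.18/6.5 = 84.182 mL/cmH2O.
τ = R × C = 4.477 × 0.08418 L/cmH2O = 0.3769 s.
Fraction remaining = e^(−Te/τ) = e^(−0.73/0.3769) = 0.1442.
Trapped volume = 547.18 × 0.1442 = 78.903 mL.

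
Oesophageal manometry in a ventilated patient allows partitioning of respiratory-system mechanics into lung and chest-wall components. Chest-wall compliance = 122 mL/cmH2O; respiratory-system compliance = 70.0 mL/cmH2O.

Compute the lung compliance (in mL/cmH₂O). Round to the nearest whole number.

164

1/CL = 1/Crs − 1/Ccw.
1/CL = 1/70.0 − 1/122 = 0.006089.
CL = 164.23 mL/cmH2O.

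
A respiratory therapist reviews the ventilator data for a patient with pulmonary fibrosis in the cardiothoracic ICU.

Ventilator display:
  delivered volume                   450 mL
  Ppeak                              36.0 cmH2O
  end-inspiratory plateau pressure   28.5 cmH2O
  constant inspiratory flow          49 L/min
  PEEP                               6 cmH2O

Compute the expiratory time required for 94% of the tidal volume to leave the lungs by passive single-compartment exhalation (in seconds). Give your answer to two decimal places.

0.52

Flow: 49 L/min ÷ 60 = 0.8167 L/s.
R = (PIP − Pplat)/V̇ = (36.0 − 28.5) / 0.8167 = 7.5/0.8167 = 9.183 cmH2O·s/L.
C = Vt/(Pplat − PEEP) = 450.0 / (28.5 − 6) = 450.0/22.5 = 20.0 mL/cmH2O.
τ = R × C = 9.183 × 0.02 L/cmH2O = 0.1837 s.
t = −τ·ln(1 − 0.94) = −0.1837·ln(0.06) = 0.5168 s.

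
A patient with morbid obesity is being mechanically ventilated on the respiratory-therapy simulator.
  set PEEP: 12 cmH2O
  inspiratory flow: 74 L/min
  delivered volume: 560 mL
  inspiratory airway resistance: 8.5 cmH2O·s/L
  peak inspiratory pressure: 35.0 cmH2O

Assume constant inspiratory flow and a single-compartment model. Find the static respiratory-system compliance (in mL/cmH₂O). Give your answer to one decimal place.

Flow: 74 L/min ÷ 60 = 1.2333 L/s.
Equation of motion (constant flow): PIP = Vt/C + R·V̇ + PEEP.
Vt/C = PIP − R·V̇ − PEEP = 35.0 − 8.5×1.2333 − 12 = 35.0 − 10.483 − 12 = 12.517 cmH2O.
C = Vt / 12.517 = 560 / 12.517 = 44.739 mL/cmH2O.

44.7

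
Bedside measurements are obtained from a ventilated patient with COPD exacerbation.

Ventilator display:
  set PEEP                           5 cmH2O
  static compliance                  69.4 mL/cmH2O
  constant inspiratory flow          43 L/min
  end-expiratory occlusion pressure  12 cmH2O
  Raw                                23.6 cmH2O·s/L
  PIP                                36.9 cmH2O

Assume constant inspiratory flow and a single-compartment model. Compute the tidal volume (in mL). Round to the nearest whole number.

554

Flow: 43 L/min ÷ 60 = 0.7167 L/s.
Total PEEP = 12 cmH2O (set 5 + intrinsic 7); this is the baseline alveolar pressure.
Equation of motion (constant flow): PIP = Vt/C + R·V̇ + PEEP.
Vt/C = PIP − R·V̇ − PEEP = 36.9 − 16.914 − 12 = 7.986 cmH2O.
Vt = C × 7.986 = 69.4 × 7.986 = 554.23 mL.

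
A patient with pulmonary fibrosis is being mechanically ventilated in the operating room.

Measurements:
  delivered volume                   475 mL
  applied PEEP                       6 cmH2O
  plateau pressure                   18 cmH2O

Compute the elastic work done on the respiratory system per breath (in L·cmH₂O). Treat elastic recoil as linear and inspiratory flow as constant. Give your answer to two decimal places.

Elastic work ≈ ½ × (Pplat − PEEP) × Vt = 0.5 × (18 − 6) × 0.475 L = 0.5 × 12.0 × 0.475 = 2.85 L·cmH2O.

2.85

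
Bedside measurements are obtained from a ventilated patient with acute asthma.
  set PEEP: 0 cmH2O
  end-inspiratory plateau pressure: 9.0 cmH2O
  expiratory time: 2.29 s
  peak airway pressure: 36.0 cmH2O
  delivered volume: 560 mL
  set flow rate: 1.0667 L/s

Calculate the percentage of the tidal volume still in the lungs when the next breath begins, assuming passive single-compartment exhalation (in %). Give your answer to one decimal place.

R = (PIP − Pplat)/V̇ = (36.0 − 9.0) / 1.0667 = 27.0/1.0667 = 25.312 cmH2O·s/L.
C = Vt/(Pplat − PEEP) = 560.0 / (9.0 − 0) = 560.0/9.0 = 62.222 mL/cmH2O.
τ = R × C = 25.312 × 0.06222 L/cmH2O = 1.575 s.
Fraction remaining at end-expiration = e^(−Te/τ) = e^(−2.29/1.575) = 0.2336 → 23.36%.

23.4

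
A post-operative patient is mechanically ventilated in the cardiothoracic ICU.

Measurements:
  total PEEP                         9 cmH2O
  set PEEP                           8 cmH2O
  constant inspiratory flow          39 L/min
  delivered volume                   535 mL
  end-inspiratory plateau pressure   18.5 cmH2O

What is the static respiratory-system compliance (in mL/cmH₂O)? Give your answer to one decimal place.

End-expiratory occlusion gives total PEEP = 9 cmH2O (intrinsic PEEP = 9 − 8 = 1). Use total PEEP for the elastic gradient.
Cstat = Vt / (Pplat − PEEPtotal) = 535 / (18.5 − 9) = 535 / 9.5 = 56.316 mL/cmH2O.

56.3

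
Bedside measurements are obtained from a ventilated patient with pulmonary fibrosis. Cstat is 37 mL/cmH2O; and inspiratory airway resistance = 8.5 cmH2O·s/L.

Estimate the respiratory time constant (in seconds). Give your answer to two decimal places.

τ = R × C = 8.5 × 37 mL/cmH2O = 8.5 × 0.037 L/cmH2O = 0.3145 s.

0.31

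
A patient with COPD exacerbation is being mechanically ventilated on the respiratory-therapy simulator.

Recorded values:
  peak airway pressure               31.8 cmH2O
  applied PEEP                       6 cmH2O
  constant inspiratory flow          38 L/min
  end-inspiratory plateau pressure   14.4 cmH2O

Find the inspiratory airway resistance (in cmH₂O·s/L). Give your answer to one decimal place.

27.5

Flow: 38 L/min ÷ 60 = 0.6333 L/s.
Raw = (PIP − Pplat) / flow = (31.8 − 14.4) / 0.6333 = 17.4 / 0.6333 = 27.475 cmH2O·s/L.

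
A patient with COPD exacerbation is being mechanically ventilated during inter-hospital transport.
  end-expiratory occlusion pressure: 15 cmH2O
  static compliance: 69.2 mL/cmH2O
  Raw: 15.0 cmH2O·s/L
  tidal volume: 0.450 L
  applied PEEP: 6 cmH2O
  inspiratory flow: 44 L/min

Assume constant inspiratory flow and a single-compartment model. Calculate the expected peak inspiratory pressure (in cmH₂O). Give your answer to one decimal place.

32.5

Flow: 44 L/min ÷ 60 = 0.7333 L/s.
Total PEEP = 15 cmH2O (set 6 + intrinsic 9); this is the baseline alveolar pressure.
Equation of motion (constant flow): PIP = Vt/C + R·V̇ + PEEP.
PIP = 450/69.2 + 15.0×0.7333 + 15 = 6.503 + 11.0 + 15 = 32.503 cmH2O.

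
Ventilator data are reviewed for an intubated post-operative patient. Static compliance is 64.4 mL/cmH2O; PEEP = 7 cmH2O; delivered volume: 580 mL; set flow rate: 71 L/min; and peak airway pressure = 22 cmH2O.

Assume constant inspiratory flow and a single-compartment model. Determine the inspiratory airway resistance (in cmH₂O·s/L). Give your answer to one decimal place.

5.1

Flow: 71 L/min ÷ 60 = 1.1833 L/s.
Equation of motion (constant flow): PIP = Vt/C + R·V̇ + PEEP.
R·V̇ = PIP − Vt/C − PEEP = 22 − 580/64.4 − 7 = 22 − 9.006 − 7 = 5.994 cmH2O.
R = 5.994 / 1.1833 = 5.065 cmH2O·s/L.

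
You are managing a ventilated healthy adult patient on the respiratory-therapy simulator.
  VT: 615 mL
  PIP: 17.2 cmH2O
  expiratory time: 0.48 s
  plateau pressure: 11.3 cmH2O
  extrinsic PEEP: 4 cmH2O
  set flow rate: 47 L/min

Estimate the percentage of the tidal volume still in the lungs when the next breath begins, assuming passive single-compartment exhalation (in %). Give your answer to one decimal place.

46.9

Flow: 47 L/min ÷ 60 = 0.7833 L/s.
R = (PIP − Pplat)/V̇ = (17.2 − 11.3) / 0.7833 = 5.9/0.7833 = 7.532 cmH2O·s/L.
C = Vt/(Pplat − PEEP) = 615.0 / (11.3 − 4) = 615.0/7.3 = 84.247 mL/cmH2O.
τ = R × C = 7.532 × 0.08425 L/cmH2O = 0.6346 s.
Fraction remaining at end-expiration = e^(−Te/τ) = e^(−0.48/0.6346) = 0.4694 → 46.94%.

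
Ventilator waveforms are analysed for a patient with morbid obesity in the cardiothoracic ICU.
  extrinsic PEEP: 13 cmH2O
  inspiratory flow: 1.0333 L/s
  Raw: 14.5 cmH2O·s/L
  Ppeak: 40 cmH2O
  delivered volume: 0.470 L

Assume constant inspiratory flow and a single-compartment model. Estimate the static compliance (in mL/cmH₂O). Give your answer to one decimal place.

39.1

Equation of motion (constant flow): PIP = Vt/C + R·V̇ + PEEP.
Vt/C = PIP − R·V̇ − PEEP = 40 − 14.5×1.0333 − 13 = 40 − 14.983 − 13 = 12.017 cmH2O.
C = Vt / 12.017 = 470 / 12.017 = 39.111 mL/cmH2O.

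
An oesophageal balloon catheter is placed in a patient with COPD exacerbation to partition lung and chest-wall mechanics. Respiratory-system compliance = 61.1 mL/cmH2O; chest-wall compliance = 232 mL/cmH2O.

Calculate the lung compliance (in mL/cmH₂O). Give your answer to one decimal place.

1/CL = 1/Crs − 1/Ccw.
1/CL = 1/61.1 − 1/232 = 0.01206.
CL = 82.919 mL/cmH2O.

82.9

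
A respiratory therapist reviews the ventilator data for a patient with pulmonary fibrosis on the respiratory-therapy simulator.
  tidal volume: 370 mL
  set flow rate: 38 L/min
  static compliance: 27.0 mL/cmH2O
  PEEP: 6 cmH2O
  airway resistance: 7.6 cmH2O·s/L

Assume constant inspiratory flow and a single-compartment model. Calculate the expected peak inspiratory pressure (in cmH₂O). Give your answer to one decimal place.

24.5

Flow: 38 L/min ÷ 60 = 0.6333 L/s.
Equation of motion (constant flow): PIP = Vt/C + R·V̇ + PEEP.
PIP = 370/27.0 + 7.6×0.6333 + 6 = 13.704 + 4.813 + 6 = 24.517 cmH2O.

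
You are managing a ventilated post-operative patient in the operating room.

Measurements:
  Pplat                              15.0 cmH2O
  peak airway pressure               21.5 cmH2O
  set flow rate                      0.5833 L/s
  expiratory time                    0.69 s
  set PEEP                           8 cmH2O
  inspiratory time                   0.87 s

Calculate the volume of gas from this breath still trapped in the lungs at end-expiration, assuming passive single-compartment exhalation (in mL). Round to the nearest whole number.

Vt = flow × Ti = 0.5833 L/s × 0.87 s × 1000 mL/L = 507.47 mL.
R = (PIP − Pplat)/V̇ = (21.5 − 15.0) / 0.5833 = 6.5/0.5833 = 11.143 cmH2O·s/L.
C = Vt/(Pplat − PEEP) = 507.47 / (15.0 − 8) = 507.47/7.0 = 72.496 mL/cmH2O.
τ = R × C = 11.143 × 0.0725 L/cmH2O = 0.8079 s.
Fraction remaining = e^(−Te/τ) = e^(−0.69/0.8079) = 0.4257.
Trapped volume = 507.47 × 0.4257 = 216.03 mL.

216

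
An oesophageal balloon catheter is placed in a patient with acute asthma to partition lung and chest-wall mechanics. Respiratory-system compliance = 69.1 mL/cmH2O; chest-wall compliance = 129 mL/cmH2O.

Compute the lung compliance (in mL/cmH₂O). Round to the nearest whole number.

149

1/CL = 1/Crs − 1/Ccw.
1/CL = 1/69.1 − 1/129 = 0.00672.
CL = 148.81 mL/cmH2O.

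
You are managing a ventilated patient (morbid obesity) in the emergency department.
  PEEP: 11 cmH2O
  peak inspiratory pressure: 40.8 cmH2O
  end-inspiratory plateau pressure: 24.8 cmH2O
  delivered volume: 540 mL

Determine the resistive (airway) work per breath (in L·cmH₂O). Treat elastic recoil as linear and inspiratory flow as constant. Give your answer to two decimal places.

8.64

With constant inspiratory flow the resistive pressure is constant at PIP − Pplat = 40.8 − 24.8 = 16.0 cmH2O, so resistive work = 16.0 × 0.540 = 8.64 L·cmH2O.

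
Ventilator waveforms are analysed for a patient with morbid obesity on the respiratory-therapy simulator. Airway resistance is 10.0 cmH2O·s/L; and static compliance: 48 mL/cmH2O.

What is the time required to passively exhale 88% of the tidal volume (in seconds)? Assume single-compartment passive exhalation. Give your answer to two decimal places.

1.02

τ = R × C = 10.0 × 48 mL/cmH2O = 10.0 × 0.048 L/cmH2O = 0.48 s.
Exhaled fraction f = 1 − e^(−t/τ) → t = −τ·ln(1 − f) = −0.48·ln(0.12) = 1.018 s.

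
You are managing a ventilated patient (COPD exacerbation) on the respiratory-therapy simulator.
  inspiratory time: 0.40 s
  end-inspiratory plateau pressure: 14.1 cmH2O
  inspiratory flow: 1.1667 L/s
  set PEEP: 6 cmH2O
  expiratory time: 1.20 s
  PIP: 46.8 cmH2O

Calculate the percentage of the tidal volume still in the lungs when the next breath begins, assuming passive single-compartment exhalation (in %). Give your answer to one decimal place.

Vt = flow × Ti = 1.1667 L/s × 0.40 s × 1000 mL/L = 466.68 mL.
R = (PIP − Pplat)/V̇ = (46.8 − 14.1) / 1.1667 = 32.7/1.1667 = 28.028 cmH2O·s/L.
C = Vt/(Pplat − PEEP) = 466.68 / (14.1 − 6) = 466.68/8.1 = 57.615 mL/cmH2O.
τ = R × C = 28.028 × 0.05762 L/cmH2O = 1.615 s.
Fraction remaining at end-expiration = e^(−Te/τ) = e^(−1.20/1.615) = 0.4757 → 47.57%.

47.6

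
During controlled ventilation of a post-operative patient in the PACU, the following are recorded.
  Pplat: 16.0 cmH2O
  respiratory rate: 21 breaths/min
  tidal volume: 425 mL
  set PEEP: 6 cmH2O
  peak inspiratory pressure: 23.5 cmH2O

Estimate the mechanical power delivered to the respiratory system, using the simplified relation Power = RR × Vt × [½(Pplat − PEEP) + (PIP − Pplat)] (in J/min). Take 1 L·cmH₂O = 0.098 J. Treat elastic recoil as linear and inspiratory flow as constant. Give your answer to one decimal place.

Per-breath work = Vt × [½(Pplat−PEEP) + (PIP−Pplat)] = 0.425 × [0.5×10.0 + 7.5] = 0.425 × 12.5 = 5.313 L·cmH2O.
Power = 21 × 5.313 = 111.57 L·cmH2O/min.
× 0.098 J/(L·cmH2O) → 10.934 J/min.

10.9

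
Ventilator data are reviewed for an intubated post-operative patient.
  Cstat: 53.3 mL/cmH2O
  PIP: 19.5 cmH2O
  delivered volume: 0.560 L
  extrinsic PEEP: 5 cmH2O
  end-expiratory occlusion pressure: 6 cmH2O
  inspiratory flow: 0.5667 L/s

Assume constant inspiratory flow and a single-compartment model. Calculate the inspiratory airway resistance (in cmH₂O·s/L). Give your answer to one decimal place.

Total PEEP = 6 cmH2O (set 5 + intrinsic 1); this is the baseline alveolar pressure.
Equation of motion (constant flow): PIP = Vt/C + R·V̇ + PEEP.
R·V̇ = PIP − Vt/C − PEEP = 19.5 − 560/53.3 − 6 = 19.5 − 10.507 − 6 = 2.993 cmH2O.
R = 2.993 / 0.5667 = 5.281 cmH2O·s/L.

5.3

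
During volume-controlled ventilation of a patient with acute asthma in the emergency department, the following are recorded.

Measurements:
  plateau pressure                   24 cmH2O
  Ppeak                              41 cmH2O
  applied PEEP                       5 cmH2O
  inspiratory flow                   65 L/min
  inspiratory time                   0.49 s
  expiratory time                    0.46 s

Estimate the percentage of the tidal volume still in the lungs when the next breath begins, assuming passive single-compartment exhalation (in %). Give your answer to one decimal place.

Flow: 65 L/min ÷ 60 = 1.0833 L/s.
Vt = flow × Ti = 1.0833 L/s × 0.49 s × 1000 mL/L = 530.82 mL.
R = (PIP − Pplat)/V̇ = (41 − 24) / 1.0833 = 17.0/1.0833 = 15.693 cmH2O·s/L.
C = Vt/(Pplat − PEEP) = 530.82 / (24 − 5) = 530.82/19.0 = 27.938 mL/cmH2O.
τ = R × C = 15.693 × 0.02794 L/cmH2O = 0.4385 s.
Fraction remaining at end-expiration = e^(−Te/τ) = e^(−0.46/0.4385) = 0.3503 → 35.03%.

35.0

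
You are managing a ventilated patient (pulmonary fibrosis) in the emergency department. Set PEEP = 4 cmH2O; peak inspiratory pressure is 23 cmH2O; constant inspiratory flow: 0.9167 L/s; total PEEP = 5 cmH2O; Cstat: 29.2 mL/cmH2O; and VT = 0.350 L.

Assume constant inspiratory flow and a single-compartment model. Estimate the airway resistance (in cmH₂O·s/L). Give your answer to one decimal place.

6.6

Total PEEP = 5 cmH2O (set 4 + intrinsic 1); this is the baseline alveolar pressure.
Equation of motion (constant flow): PIP = Vt/C + R·V̇ + PEEP.
R·V̇ = PIP − Vt/C − PEEP = 23 − 350/29.2 − 5 = 23 − 11.986 − 5 = 6.014 cmH2O.
R = 6.014 / 0.9167 = 6.56 cmH2O·s/L.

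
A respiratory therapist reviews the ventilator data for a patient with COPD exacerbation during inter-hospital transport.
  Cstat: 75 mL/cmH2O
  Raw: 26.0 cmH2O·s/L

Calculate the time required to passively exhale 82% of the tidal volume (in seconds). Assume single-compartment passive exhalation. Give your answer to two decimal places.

3.34

τ = R × C = 26.0 × 75 mL/cmH2O = 26.0 × 0.075 L/cmH2O = 1.95 s.
Exhaled fraction f = 1 − e^(−t/τ) → t = −τ·ln(1 − f) = −1.95·ln(0.18) = 3.344 s.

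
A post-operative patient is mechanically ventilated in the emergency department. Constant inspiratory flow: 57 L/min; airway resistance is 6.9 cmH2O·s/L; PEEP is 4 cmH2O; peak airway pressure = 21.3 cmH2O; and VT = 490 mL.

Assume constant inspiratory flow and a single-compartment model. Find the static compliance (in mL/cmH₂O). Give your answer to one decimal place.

Flow: 57 L/min ÷ 60 = 0.95 L/s.
Equation of motion (constant flow): PIP = Vt/C + R·V̇ + PEEP.
Vt/C = PIP − R·V̇ − PEEP = 21.3 − 6.9×0.95 − 4 = 21.3 − 6.555 − 4 = 10.745 cmH2O.
C = Vt / 10.745 = 490 / 10.745 = 45.603 mL/cmH2O.

45.6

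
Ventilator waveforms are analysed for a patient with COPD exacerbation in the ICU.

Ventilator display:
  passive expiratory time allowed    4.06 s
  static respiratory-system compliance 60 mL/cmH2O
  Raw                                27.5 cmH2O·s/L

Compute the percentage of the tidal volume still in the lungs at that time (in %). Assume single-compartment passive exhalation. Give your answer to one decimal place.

τ = R × C = 27.5 × 60 mL/cmH2O = 27.5 × 0.060 L/cmH2O = 1.65 s.
Passive exhalation: V(t)/V₀ = e^(−t/τ) = e^(−4.06/1.65) = 0.08538.
Fraction remaining = 0.08538 → 8.538%.

8.5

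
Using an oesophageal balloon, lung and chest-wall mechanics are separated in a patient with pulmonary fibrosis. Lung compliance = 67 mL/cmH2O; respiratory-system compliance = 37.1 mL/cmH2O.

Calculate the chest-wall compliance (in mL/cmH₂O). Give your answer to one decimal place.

83.1

1/Ccw = 1/Crs − 1/CL.
1/Ccw = 1/37.1 − 1/67 = 0.01203.
Ccw = 83.126 mL/cmH2O.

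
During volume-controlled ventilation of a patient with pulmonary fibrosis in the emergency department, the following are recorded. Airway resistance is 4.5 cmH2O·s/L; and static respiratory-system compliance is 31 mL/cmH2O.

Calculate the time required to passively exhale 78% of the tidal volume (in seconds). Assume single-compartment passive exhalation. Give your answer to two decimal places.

0.21

τ = R × C = 4.5 × 31 mL/cmH2O = 4.5 × 0.031 L/cmH2O = 0.1395 s.
Exhaled fraction f = 1 − e^(−t/τ) → t = −τ·ln(1 − f) = −0.1395·ln(0.22) = 0.2112 s.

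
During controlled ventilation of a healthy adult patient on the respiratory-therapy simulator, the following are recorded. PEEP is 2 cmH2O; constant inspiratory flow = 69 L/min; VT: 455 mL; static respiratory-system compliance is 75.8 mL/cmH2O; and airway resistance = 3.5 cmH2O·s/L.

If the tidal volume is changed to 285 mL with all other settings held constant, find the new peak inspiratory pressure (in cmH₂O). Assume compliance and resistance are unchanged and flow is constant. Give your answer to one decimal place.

Flow: 69 L/min ÷ 60 = 1.15 L/s.
PIP = Vt/C + R·V̇ + PEEP (constant-flow equation of motion).
Only the elastic term changes: ΔPIP = ΔVt / C = (285 − 455) / 75.8 = -2.243 cmH2O.
Original PIP = 455/75.8 + 3.5×1.15 + 2 = 12.028 cmH2O; new PIP = 12.028 + (-2.243) = 9.785 cmH2O.

9.8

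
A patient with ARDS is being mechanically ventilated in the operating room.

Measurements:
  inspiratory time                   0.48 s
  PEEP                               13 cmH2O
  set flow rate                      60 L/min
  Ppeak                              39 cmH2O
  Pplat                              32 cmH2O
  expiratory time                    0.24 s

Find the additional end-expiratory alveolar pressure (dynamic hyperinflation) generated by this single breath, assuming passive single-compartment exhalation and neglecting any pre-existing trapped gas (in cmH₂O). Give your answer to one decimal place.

Flow: 60 L/min ÷ 60 = 1 L/s.
Vt = flow × Ti = 1 L/s × 0.48 s × 1000 mL/L = 480.0 mL.
R = (PIP − Pplat)/V̇ = (39 − 32) / 1 = 7.0/1 = 7.0 cmH2O·s/L.
C = Vt/(Pplat − PEEP) = 480.0 / (32 − 13) = 480.0/19.0 = 25.263 mL/cmH2O.
τ = R × C = 7.0 × 0.02526 L/cmH2O = 0.1768 s.
Fraction remaining = e^(−Te/τ) = e^(−0.24/0.1768) = 0.2573; trapped volume = 480.0 × 0.2573 = 123.5 mL.
Additional alveolar pressure from trapping ≈ V_trapped / C = 123.5 / 25.263 = 4.889 cmH2O.

4.9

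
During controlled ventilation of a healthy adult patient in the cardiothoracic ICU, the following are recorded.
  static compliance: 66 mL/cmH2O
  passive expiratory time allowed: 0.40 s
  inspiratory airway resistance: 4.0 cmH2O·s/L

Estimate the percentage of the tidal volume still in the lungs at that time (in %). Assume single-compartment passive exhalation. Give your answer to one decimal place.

τ = R × C = 4.0 × 66 mL/cmH2O = 4.0 × 0.066 L/cmH2O = 0.264 s.
Passive exhalation: V(t)/V₀ = e^(−t/τ) = e^(−0.40/0.264) = 0.2198.
Fraction remaining = 0.2198 → 21.98%.

22.0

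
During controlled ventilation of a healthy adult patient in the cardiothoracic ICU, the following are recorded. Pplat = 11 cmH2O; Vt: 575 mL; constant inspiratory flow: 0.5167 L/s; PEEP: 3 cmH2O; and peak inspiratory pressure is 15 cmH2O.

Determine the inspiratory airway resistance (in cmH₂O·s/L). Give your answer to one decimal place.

7.7

Raw = (PIP − Pplat) / flow = (15 − 11) / 0.5167 = 4.0 / 0.5167 = 7.741 cmH2O·s/L.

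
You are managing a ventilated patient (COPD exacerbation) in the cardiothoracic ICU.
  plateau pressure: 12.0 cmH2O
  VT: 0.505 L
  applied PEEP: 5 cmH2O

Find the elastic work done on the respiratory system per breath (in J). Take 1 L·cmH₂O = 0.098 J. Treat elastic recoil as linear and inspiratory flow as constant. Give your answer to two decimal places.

0.17

Elastic work ≈ ½ × (Pplat − PEEP) × Vt = 0.5 × (12.0 − 5) × 0.505 L = 0.5 × 7.0 × 0.505 = 1.768 L·cmH2O.
× 0.098 J/(L·cmH2O) → 0.1733 J.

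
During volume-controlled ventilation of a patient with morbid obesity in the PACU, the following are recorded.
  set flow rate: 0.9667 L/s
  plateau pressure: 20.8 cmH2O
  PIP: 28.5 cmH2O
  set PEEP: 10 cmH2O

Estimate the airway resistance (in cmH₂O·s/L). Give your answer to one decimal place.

Raw = (PIP − Pplat) / flow = (28.5 − 20.8) / 0.9667 = 7.7 / 0.9667 = 7.965 cmH2O·s/L.

8.0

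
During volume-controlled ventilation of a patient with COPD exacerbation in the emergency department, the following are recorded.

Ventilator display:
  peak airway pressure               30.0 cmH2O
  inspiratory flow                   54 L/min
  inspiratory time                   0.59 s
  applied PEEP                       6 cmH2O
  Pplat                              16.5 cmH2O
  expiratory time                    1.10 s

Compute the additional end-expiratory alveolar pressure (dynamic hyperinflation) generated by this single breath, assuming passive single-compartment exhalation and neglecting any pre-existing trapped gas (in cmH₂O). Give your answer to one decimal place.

2.5

Flow: 54 L/min ÷ 60 = 0.9 L/s.
Vt = flow × Ti = 0.9 L/s × 0.59 s × 1000 mL/L = 531.0 mL.
R = (PIP − Pplat)/V̇ = (30.0 − 16.5) / 0.9 = 13.5/0.9 = 15.0 cmH2O·s/L.
C = Vt/(Pplat − PEEP) = 531.0 / (16.5 − 6) = 531.0/10.5 = 50.571 mL/cmH2O.
τ = R × C = 15.0 × 0.05057 L/cmH2O = 0.7586 s.
Fraction remaining = e^(−Te/τ) = e^(−1.10/0.7586) = 0.2346; trapped volume = 531.0 × 0.2346 = 124.57 mL.
Additional alveolar pressure from trapping ≈ V_trapped / C = 124.57 / 50.571 = 2.463 cmH2O.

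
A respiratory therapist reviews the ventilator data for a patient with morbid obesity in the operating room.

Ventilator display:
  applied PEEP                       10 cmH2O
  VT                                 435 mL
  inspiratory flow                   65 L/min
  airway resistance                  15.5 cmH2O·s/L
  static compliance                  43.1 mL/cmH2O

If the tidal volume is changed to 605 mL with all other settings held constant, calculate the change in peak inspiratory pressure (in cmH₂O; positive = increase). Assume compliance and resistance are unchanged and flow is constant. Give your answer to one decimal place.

3.9

PIP = Vt/C + R·V̇ + PEEP (constant-flow equation of motion).
Only the elastic term changes: ΔPIP = ΔVt / C = (605 − 435) / 43.1 = 3.944 cmH2O.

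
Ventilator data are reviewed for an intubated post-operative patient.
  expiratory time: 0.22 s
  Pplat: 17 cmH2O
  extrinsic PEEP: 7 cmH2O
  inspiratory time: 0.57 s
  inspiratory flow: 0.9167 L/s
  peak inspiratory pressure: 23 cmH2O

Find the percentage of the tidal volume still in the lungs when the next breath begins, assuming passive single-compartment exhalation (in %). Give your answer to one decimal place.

Vt = flow × Ti = 0.9167 L/s × 0.57 s × 1000 mL/L = 522.52 mL.
R = (PIP − Pplat)/V̇ = (23 − 17) / 0.9167 = 6.0/0.9167 = 6.545 cmH2O·s/L.
C = Vt/(Pplat − PEEP) = 522.52 / (17 − 7) = 522.52/10.0 = 52.252 mL/cmH2O.
τ = R × C = 6.545 × 0.05225 L/cmH2O = 0.342 s.
Fraction remaining at end-expiration = e^(−Te/τ) = e^(−0.22/0.342) = 0.5256 → 52.56%.

52.6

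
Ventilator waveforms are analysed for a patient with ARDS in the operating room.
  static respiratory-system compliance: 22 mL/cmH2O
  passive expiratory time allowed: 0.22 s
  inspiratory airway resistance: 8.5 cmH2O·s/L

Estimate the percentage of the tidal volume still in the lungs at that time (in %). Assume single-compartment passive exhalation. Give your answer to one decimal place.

τ = R × C = 8.5 × 22 mL/cmH2O = 8.5 × 0.022 L/cmH2O = 0.187 s.
Passive exhalation: V(t)/V₀ = e^(−t/τ) = e^(−0.22/0.187) = 0.3084.
Fraction remaining = 0.3084 → 30.84%.

30.8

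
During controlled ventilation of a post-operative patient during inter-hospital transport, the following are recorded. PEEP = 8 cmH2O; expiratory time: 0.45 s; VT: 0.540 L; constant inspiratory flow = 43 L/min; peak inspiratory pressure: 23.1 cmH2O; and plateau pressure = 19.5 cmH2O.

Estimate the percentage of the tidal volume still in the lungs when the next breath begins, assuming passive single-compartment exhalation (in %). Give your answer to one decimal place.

14.8

Flow: 43 L/min ÷ 60 = 0.7167 L/s.
R = (PIP − Pplat)/V̇ = (23.1 − 19.5) / 0.7167 = 3.6/0.7167 = 5.023 cmH2O·s/L.
C = Vt/(Pplat − PEEP) = 540.0 / (19.5 − 8) = 540.0/11.5 = 46.957 mL/cmH2O.
τ = R × C = 5.023 × 0.04696 L/cmH2O = 0.2359 s.
Fraction remaining at end-expiration = e^(−Te/τ) = e^(−0.45/0.2359) = 0.1484 → 14.84%.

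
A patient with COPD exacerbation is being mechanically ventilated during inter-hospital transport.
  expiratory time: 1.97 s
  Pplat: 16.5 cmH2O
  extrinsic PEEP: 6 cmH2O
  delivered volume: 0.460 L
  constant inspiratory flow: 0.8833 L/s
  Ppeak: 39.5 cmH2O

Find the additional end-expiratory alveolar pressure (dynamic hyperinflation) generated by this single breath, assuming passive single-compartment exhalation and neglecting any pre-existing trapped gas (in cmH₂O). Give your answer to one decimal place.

1.9

R = (PIP − Pplat)/V̇ = (39.5 − 16.5) / 0.8833 = 23.0/0.8833 = 26.039 cmH2O·s/L.
C = Vt/(Pplat − PEEP) = 460.0 / (16.5 − 6) = 460.0/10.5 = 43.81 mL/cmH2O.
τ = R × C = 26.039 × 0.04381 L/cmH2O = 1.141 s.
Fraction remaining = e^(−Te/τ) = e^(−1.97/1.141) = 0.1779; trapped volume = 460.0 × 0.1779 = 81.834 mL.
Additional alveolar pressure from trapping ≈ V_trapped / C = 81.834 / 43.81 = 1.868 cmH2O.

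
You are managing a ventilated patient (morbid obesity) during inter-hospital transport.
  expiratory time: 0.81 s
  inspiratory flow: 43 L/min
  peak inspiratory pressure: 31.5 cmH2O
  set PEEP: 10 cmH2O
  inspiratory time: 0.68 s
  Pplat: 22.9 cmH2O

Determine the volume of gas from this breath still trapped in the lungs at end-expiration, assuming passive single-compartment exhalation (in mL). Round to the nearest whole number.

82

Flow: 43 L/min ÷ 60 = 0.7167 L/s.
Vt = flow × Ti = 0.7167 L/s × 0.68 s × 1000 mL/L = 487.36 mL.
R = (PIP − Pplat)/V̇ = (31.5 − 22.9) / 0.7167 = 8.6/0.7167 = 11.999 cmH2O·s/L.
C = Vt/(Pplat − PEEP) = 487.36 / (22.9 − 10) = 487.36/12.9 = 37.78 mL/cmH2O.
τ = R × C = 11.999 × 0.03778 L/cmH2O = 0.4533 s.
Fraction remaining = e^(−Te/τ) = e^(−0.81/0.4533) = 0.1675.
Trapped volume = 487.36 × 0.1675 = 81.633 mL.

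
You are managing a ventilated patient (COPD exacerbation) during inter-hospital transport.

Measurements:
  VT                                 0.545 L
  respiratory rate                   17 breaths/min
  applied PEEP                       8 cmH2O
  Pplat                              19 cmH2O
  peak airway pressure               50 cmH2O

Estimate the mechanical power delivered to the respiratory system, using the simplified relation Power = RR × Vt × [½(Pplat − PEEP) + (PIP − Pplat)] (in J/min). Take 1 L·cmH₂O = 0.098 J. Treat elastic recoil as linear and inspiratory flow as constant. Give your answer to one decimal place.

33.1

Per-breath work = Vt × [½(Pplat−PEEP) + (PIP−Pplat)] = 0.545 × [0.5×11.0 + 31.0] = 0.545 × 36.5 = 19.893 L·cmH2O.
Power = 17 × 19.893 = 338.18 L·cmH2O/min.
× 0.098 J/(L·cmH2O) → 33.142 J/min.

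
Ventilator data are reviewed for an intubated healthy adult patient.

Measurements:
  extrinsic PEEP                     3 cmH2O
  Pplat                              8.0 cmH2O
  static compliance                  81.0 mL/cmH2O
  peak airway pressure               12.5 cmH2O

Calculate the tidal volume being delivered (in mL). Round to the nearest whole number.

405

Vt = Cstat × (Pplat − PEEP) = 81.0 × (8.0 − 3) = 81.0 × 5.0 = 405.0 mL.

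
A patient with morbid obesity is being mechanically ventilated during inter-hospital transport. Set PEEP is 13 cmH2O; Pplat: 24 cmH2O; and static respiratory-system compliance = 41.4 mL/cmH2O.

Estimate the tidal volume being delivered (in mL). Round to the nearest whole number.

Vt = Cstat × (Pplat − PEEP) = 41.4 × (24 − 13) = 41.4 × 11.0 = 455.4 mL.

455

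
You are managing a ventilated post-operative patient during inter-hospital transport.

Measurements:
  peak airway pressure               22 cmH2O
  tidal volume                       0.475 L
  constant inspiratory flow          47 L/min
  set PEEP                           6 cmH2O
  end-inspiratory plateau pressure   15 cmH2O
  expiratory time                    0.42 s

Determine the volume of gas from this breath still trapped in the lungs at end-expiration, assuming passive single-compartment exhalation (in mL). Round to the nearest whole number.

195

Flow: 47 L/min ÷ 60 = 0.7833 L/s.
R = (PIP − Pplat)/V̇ = (22 − 15) / 0.7833 = 7.0/0.7833 = 8.937 cmH2O·s/L.
C = Vt/(Pplat − PEEP) = 475.0 / (15 − 6) = 475.0/9.0 = 52.778 mL/cmH2O.
τ = R × C = 8.937 × 0.05278 L/cmH2O = 0.4717 s.
Fraction remaining = e^(−Te/τ) = e^(−0.42/0.4717) = 0.4105.
Trapped volume = 475.0 × 0.4105 = 194.99 mL.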